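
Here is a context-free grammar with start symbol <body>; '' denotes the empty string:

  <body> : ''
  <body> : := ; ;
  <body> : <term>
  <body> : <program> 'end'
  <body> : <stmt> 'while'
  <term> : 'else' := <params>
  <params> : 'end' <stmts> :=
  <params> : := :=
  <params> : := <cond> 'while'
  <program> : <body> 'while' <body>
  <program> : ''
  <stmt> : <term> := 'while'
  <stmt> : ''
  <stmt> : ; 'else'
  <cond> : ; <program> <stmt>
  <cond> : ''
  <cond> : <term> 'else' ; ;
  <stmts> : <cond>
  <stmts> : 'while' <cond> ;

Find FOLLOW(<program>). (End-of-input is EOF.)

In <body> : <program> 'end': add FIRST('end') = { 'end' }.
In <cond> : ; <program> <stmt>: add FIRST(<stmt>)\{''} = { 'else', ; }.
  Since <stmt> is nullable, also add FOLLOW(<cond>) = { 'while', :=, ; }.
Union: FOLLOW(<program>) = { 'else', 'end', 'while', :=, ; }.

{ 'else', 'end', 'while', :=, ; }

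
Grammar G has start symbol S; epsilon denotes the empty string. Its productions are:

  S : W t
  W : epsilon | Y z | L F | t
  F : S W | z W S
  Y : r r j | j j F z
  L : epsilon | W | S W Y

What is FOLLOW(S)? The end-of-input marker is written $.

S is the start symbol, so $ ∈ FOLLOW(S).
In F : S W: add FIRST(W)\{epsilon} = { j, r, t, z }.
  Since W is nullable, also add FOLLOW(F) = { j, r, t, z }.
In F : z W S: S is at the end, add FOLLOW(F) = { j, r, t, z }.
In L : S W Y: add FIRST(W Y) = { j, r, t, z }.
Union: FOLLOW(S) = { $, j, r, t, z }.

{ $, j, r, t, z }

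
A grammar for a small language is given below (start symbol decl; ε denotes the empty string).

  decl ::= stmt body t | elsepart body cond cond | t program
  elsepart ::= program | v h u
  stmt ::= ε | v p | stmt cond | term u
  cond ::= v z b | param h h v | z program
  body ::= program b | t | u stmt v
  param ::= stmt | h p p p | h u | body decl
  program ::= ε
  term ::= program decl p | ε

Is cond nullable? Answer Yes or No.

No

Nullable nonterminals: elsepart, param, program, stmt, term.
No production of cond has an RHS whose symbols are all nullable, so cond is not nullable.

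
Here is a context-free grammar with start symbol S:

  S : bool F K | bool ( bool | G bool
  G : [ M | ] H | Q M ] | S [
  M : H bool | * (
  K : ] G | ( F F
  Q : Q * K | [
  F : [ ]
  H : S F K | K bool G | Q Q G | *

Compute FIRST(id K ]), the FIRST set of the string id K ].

id is a terminal; add {id} and stop.

{ id }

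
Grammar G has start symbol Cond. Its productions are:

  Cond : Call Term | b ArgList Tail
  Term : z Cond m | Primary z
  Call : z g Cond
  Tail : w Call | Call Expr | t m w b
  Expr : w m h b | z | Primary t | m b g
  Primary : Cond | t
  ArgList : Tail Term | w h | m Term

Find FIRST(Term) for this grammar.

{ b, t, z }

Term : z Cond m contributes {z}.
From Term : Primary z: add FIRST(Primary) = { b, t, z }.
Union: FIRST(Term) = { b, t, z }.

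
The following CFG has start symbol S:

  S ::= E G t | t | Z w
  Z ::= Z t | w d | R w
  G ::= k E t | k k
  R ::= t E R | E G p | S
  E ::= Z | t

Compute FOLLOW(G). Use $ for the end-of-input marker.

{ p, t }

In S ::= E G t: add FIRST(t) = { t }.
In R ::= E G p: add FIRST(p) = { p }.
Union: FOLLOW(G) = { p, t }.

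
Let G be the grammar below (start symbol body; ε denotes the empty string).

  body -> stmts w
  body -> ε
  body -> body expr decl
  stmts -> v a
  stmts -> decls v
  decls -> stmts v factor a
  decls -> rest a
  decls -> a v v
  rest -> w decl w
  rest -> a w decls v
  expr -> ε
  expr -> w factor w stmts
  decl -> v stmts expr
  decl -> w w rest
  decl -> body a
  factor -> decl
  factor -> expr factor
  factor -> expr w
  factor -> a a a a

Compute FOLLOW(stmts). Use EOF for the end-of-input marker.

In body -> stmts w: add FIRST(w) = { w }.
In decls -> stmts v factor a: add FIRST(v factor a) = { v }.
In expr -> w factor w stmts: stmts is at the end, add FOLLOW(expr) = { EOF, a, v, w }.
In decl -> v stmts expr: add FIRST(expr)\{ε} = { w }.
  Since expr is nullable, also add FOLLOW(decl) = { EOF, a, v, w }.
Union: FOLLOW(stmts) = { EOF, a, v, w }.

{ EOF, a, v, w }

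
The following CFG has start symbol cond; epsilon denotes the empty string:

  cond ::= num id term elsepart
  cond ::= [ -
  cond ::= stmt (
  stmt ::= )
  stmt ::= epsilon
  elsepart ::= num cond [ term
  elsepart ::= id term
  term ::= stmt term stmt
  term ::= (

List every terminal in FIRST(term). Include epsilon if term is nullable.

{ (, ) }

From term ::= stmt term stmt: stmt nullable, take FIRST(stmt) ∪ FIRST(term) = { (, ) }.
term ::= ( contributes {(}.
Union: FIRST(term) = { (, ) }.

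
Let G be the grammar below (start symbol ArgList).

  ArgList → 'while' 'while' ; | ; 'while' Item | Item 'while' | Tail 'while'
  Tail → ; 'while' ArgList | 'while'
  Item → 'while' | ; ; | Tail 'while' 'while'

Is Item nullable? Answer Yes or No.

No nonterminal in this grammar is nullable.
No production of Item has an RHS whose symbols are all nullable, so Item is not nullable.

No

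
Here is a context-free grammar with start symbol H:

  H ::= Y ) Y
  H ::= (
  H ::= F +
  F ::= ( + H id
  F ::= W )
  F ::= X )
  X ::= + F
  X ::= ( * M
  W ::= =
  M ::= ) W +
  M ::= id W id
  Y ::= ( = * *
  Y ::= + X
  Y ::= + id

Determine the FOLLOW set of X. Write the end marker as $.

In F ::= X ): add FIRST()) = { ) }.
In Y ::= + X: X is at the end, add FOLLOW(Y) = { $, ), id }.
Union: FOLLOW(X) = { $, ), id }.

{ $, ), id }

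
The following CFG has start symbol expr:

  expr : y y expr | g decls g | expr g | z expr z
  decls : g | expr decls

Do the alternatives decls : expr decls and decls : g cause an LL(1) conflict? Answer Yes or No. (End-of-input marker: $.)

Yes

FIRST(expr decls) = { g, y, z } and FIRST(g) = { g }.
Both contain g, so the two alternatives are not disjoint — LL(1) conflict.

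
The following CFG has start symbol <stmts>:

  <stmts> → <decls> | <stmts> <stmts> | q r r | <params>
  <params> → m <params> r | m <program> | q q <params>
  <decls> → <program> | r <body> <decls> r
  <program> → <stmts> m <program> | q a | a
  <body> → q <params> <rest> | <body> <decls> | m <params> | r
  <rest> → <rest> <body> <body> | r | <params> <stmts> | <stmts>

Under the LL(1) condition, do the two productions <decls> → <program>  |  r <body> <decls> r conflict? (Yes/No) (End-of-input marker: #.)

FIRST(<program>) = { a, m, q, r } and FIRST(r <body> <decls> r) = { r }.
Both contain r, so the two alternatives are not disjoint — LL(1) conflict.

Yes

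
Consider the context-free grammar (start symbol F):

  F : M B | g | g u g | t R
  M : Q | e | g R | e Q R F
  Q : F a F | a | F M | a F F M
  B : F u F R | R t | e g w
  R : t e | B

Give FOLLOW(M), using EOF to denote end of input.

{ a, e, g, t }

In F : M B: add FIRST(B) = { a, e, g, t }.
In Q : F M: M is at the end, add FOLLOW(Q) = { a, e, g, t }.
In Q : a F F M: M is at the end, add FOLLOW(Q) = { a, e, g, t }.
Union: FOLLOW(M) = { a, e, g, t }.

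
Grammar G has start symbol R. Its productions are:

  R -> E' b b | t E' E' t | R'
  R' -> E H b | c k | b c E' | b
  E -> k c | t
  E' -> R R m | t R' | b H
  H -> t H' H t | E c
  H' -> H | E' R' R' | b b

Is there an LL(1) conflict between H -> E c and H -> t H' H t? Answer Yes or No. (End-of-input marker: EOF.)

Yes

FIRST(E c) = { k, t } and FIRST(t H' H t) = { t }.
Both contain t, so the two alternatives are not disjoint — LL(1) conflict.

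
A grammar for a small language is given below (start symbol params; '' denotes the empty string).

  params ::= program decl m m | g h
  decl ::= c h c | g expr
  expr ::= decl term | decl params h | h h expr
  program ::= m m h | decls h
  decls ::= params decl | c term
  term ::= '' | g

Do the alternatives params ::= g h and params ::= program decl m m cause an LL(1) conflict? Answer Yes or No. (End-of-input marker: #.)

FIRST(g h) = { g } and FIRST(program decl m m) = { c, g, m }.
Both contain g, so the two alternatives are not disjoint — LL(1) conflict.

Yes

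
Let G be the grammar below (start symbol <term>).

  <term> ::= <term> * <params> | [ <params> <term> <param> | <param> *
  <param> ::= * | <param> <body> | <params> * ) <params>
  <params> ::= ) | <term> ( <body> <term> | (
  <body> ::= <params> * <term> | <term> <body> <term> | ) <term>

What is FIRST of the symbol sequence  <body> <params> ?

Add FIRST(<body>) = { (, ), *, [ }; <body> is not nullable, stop.

{ (, ), *, [ }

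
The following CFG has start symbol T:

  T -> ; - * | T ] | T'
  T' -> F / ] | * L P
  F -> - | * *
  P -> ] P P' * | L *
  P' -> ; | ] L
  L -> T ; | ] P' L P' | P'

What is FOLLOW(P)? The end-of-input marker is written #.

In T' -> * L P: P is at the end, add FOLLOW(T') = { #, ;, ] }.
In P -> ] P P' *: add FIRST(P' *) = { ;, ] }.
Union: FOLLOW(P) = { #, ;, ] }.

{ #, ;, ] }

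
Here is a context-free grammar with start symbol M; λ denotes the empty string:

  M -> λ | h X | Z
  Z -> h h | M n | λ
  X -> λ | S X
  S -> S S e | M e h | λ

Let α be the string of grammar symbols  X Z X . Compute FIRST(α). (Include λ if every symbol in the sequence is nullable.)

{ e, h, n, λ }

Add FIRST(X)\{λ} = { e, h, n }; X is nullable, continue.
Add FIRST(Z)\{λ} = { h, n }; Z is nullable, continue.
Add FIRST(X)\{λ} = { e, h, n }; X is nullable, continue.
Every symbol is nullable, so include λ.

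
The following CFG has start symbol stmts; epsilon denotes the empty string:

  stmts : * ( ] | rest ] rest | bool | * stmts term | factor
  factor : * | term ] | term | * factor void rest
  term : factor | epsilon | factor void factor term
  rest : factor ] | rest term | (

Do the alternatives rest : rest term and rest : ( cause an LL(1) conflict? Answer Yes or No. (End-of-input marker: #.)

Yes

FIRST(rest term) = { (, *, ], void } and FIRST(() = { ( }.
Both contain (, so the two alternatives are not disjoint — LL(1) conflict.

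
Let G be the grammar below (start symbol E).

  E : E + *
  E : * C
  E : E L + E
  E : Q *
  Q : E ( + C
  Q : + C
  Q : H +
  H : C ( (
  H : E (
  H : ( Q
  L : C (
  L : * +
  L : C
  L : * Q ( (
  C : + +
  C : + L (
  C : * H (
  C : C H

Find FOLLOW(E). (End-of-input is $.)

E is the start symbol, so $ ∈ FOLLOW(E).
In E : E + *: add FIRST(+ *) = { + }.
In E : E L + E: add FIRST(L + E) = { *, + }.
In E : E L + E: E is at the end, add FOLLOW(E) = { $, (, *, + }.
In Q : E ( + C: add FIRST(( + C) = { ( }.
In H : E (: add FIRST(() = { ( }.
Union: FOLLOW(E) = { $, (, *, + }.

{ $, (, *, + }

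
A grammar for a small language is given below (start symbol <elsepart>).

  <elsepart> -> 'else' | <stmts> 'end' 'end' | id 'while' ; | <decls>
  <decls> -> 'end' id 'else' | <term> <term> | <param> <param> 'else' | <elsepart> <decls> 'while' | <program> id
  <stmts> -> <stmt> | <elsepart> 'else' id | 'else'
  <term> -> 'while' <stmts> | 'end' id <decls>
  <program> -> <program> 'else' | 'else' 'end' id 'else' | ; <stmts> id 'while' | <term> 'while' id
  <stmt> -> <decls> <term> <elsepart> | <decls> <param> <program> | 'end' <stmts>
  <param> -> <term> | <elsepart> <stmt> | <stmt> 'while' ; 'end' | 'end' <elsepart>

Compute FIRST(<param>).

{ 'else', 'end', 'while', ;, id }

From <param> -> <term>: add FIRST(<term>) = { 'end', 'while' }.
From <param> -> <elsepart> <stmt>: add FIRST(<elsepart>) = { 'else', 'end', 'while', ;, id }.
From <param> -> <stmt> 'while' ; 'end': add FIRST(<stmt>) = { 'else', 'end', 'while', ;, id }.
<param> -> 'end' <elsepart> contributes {'end'}.
Union: FIRST(<param>) = { 'else', 'end', 'while', ;, id }.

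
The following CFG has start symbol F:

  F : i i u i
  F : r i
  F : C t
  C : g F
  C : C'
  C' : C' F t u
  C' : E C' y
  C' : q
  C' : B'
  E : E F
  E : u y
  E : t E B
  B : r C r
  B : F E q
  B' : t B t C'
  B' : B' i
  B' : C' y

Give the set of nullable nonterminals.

No nonterminal has an empty production or an RHS whose symbols are all nullable.

{ } (none)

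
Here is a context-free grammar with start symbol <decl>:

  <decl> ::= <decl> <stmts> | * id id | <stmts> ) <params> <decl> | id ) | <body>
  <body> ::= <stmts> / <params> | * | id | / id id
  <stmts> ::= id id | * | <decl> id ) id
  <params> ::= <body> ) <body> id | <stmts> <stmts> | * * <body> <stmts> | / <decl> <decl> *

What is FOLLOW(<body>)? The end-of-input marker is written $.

In <decl> ::= <body>: <body> is at the end, add FOLLOW(<decl>) = { $, *, /, id }.
In <params> ::= <body> ) <body> id: add FIRST() <body> id) = { ) }.
In <params> ::= <body> ) <body> id: add FIRST(id) = { id }.
In <params> ::= * * <body> <stmts>: add FIRST(<stmts>) = { *, /, id }.
Union: FOLLOW(<body>) = { $, ), *, /, id }.

{ $, ), *, /, id }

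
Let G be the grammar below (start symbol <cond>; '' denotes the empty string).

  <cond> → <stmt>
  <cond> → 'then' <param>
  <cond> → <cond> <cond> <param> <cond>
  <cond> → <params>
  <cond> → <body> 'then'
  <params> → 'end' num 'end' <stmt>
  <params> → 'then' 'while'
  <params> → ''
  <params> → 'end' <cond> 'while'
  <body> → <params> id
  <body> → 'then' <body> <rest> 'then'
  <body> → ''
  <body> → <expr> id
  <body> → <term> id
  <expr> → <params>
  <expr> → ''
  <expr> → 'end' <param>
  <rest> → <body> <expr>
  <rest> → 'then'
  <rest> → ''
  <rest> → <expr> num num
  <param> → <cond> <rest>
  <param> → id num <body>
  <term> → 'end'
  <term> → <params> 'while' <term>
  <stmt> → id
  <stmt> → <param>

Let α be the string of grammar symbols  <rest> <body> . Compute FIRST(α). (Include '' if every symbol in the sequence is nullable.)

{ 'end', 'then', 'while', id, num, '' }

Add FIRST(<rest>)\{''} = { 'end', 'then', 'while', id, num }; <rest> is nullable, continue.
Add FIRST(<body>)\{''} = { 'end', 'then', 'while', id }; <body> is nullable, continue.
Every symbol is nullable, so include ''.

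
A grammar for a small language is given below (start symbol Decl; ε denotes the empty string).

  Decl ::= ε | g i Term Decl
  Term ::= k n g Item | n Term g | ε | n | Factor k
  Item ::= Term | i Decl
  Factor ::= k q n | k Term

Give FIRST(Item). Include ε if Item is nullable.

From Item ::= Term: add FIRST(Term) = { k, n, ε } (including ε since Term is nullable).
Item ::= i Decl contributes {i}.
Union: FIRST(Item) = { i, k, n, ε }.

{ i, k, n, ε }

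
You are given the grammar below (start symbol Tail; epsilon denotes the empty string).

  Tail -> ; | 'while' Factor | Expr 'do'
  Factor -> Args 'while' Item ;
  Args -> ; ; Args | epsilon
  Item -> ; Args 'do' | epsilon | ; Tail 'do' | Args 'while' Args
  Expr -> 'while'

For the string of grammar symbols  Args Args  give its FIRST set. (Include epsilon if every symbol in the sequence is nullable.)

{ ;, epsilon }

Add FIRST(Args)\{epsilon} = { ; }; Args is nullable, continue.
Add FIRST(Args)\{epsilon} = { ; }; Args is nullable, continue.
Every symbol is nullable, so include epsilon.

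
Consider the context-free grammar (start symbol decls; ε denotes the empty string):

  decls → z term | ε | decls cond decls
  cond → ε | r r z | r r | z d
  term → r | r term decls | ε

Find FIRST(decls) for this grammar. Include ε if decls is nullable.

decls → z term contributes {z}.
decls → ε contributes ε.
From decls → decls cond decls: decls, cond, decls nullable, take FIRST(decls) ∪ FIRST(cond) ∪ FIRST(decls) = { r, z }; also ε since the whole RHS is nullable.
Union: FIRST(decls) = { r, z, ε }.

{ r, z, ε }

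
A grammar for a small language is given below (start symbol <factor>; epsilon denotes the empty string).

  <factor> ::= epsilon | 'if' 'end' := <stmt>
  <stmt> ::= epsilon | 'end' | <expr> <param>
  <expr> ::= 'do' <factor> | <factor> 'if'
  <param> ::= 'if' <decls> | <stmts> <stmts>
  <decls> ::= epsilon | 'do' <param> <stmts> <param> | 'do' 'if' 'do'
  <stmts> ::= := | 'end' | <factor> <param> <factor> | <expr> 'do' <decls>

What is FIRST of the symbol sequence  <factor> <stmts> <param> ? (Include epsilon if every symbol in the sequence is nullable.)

{ 'do', 'end', 'if', := }

Add FIRST(<factor>)\{epsilon} = { 'if' }; <factor> is nullable, continue.
Add FIRST(<stmts>) = { 'do', 'end', 'if', := }; <stmts> is not nullable, stop.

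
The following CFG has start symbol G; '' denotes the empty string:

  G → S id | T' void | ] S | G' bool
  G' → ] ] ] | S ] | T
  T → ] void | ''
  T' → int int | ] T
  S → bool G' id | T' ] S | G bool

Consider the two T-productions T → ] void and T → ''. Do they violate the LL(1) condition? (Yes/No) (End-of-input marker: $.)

FIRST(] void) = { ] } and FIRST('') = { '' }.
The second alternative is nullable and FOLLOW(T) = { ], bool, id, void } shares ] with FIRST of the first — conflict.

Yes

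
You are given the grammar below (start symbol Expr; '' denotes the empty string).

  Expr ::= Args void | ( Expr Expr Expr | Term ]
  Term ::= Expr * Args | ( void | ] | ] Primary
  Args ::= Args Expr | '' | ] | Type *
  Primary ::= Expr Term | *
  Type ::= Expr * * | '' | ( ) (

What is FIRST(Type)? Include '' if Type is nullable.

{ (, *, ], void, '' }

From Type ::= Expr * *: add FIRST(Expr) = { (, *, ], void }.
Type ::= '' contributes ''.
Type ::= ( ) ( contributes {(}.
Union: FIRST(Type) = { (, *, ], void, '' }.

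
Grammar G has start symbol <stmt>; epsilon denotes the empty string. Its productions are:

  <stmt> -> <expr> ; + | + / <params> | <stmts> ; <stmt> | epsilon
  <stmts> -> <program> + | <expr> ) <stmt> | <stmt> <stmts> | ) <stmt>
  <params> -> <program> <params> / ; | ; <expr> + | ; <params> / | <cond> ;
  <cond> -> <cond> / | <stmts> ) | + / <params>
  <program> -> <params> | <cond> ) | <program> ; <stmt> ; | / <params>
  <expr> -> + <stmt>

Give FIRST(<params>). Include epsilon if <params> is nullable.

From <params> -> <program> <params> / ;: add FIRST(<program>) = { ), +, /, ; }.
<params> -> ; <expr> + contributes {;}.
<params> -> ; <params> / contributes {;}.
From <params> -> <cond> ;: add FIRST(<cond>) = { ), +, /, ; }.
Union: FIRST(<params>) = { ), +, /, ; }.

{ ), +, /, ; }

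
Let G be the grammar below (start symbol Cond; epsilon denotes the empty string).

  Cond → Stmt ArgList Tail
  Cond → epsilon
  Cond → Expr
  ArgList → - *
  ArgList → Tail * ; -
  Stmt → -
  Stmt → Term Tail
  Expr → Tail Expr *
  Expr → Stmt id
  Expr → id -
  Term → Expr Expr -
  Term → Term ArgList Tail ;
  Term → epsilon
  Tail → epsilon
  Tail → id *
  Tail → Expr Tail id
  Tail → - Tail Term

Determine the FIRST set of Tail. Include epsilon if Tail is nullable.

Tail → epsilon contributes epsilon.
Tail → id * contributes {id}.
From Tail → Expr Tail id: add FIRST(Expr) = { *, -, id }.
Tail → - Tail Term contributes {-}.
Union: FIRST(Tail) = { *, -, id, epsilon }.

{ *, -, id, epsilon }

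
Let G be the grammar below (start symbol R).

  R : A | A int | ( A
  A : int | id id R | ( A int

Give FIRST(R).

From R : A: add FIRST(A) = { (, id, int }.
From R : A int: add FIRST(A) = { (, id, int }.
R : ( A contributes {(}.
Union: FIRST(R) = { (, id, int }.

{ (, id, int }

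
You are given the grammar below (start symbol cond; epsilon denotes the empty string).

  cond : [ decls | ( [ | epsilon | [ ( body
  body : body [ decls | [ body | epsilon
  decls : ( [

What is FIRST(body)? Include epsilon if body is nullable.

{ [, epsilon }

From body : body [ decls: body nullable, take FIRST(body) ∪ {[} = { [ }.
body : [ body contributes {[}.
body : epsilon contributes epsilon.
Union: FIRST(body) = { [, epsilon }.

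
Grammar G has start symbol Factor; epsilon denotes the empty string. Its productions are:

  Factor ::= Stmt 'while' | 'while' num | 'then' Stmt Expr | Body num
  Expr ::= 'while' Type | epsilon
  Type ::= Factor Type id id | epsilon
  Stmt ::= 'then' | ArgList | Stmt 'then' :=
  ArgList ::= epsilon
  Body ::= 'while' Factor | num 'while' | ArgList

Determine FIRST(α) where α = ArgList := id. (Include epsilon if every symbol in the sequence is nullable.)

{ := }

Add FIRST(ArgList)\{epsilon} = {  }; ArgList is nullable, continue.
:= is a terminal; add {:=} and stop.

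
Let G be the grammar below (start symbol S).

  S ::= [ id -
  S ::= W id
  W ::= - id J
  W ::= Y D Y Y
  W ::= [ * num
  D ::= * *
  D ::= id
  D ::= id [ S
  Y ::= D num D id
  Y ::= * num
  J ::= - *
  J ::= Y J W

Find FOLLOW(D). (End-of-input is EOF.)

{ *, id, num }

In W ::= Y D Y Y: add FIRST(Y Y) = { *, id }.
In Y ::= D num D id: add FIRST(num D id) = { num }.
In Y ::= D num D id: add FIRST(id) = { id }.
Union: FOLLOW(D) = { *, id, num }.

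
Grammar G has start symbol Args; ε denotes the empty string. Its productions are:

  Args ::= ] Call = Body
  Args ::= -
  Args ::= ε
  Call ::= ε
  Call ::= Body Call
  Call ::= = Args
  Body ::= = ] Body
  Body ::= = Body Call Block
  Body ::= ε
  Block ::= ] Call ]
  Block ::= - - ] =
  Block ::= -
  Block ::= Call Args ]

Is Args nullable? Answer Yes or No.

Args has an ε-production, so Args ⇒ ε.

Yes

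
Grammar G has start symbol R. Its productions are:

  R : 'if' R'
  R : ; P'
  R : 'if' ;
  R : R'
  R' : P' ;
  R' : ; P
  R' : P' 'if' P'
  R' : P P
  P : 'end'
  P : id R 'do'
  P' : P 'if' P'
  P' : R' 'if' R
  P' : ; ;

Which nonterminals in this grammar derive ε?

{ } (none)

No nonterminal has an empty production or an RHS whose symbols are all nullable.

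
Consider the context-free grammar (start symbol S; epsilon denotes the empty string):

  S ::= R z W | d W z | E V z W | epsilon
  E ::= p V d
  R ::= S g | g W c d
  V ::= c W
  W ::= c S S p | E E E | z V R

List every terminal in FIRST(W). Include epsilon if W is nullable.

{ c, p, z }

W ::= c S S p contributes {c}.
From W ::= E E E: add FIRST(E) = { p }.
W ::= z V R contributes {z}.
Union: FIRST(W) = { c, p, z }.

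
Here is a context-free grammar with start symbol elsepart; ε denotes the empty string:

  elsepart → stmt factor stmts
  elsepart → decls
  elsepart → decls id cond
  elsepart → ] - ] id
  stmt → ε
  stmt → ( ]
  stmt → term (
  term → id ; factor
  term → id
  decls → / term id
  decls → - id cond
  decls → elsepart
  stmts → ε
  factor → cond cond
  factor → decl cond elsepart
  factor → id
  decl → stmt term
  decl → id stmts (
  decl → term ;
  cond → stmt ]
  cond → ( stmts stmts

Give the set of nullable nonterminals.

Directly nullable (have an ε-production): stmt, stmts.
No other nonterminal has a production whose RHS symbols are all nullable.

{ stmt, stmts }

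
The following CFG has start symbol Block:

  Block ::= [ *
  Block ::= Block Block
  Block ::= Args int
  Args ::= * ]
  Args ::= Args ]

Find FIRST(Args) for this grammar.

Args ::= * ] contributes {*}.
From Args ::= Args ]: add FIRST(Args) = { * }.
Union: FIRST(Args) = { * }.

{ * }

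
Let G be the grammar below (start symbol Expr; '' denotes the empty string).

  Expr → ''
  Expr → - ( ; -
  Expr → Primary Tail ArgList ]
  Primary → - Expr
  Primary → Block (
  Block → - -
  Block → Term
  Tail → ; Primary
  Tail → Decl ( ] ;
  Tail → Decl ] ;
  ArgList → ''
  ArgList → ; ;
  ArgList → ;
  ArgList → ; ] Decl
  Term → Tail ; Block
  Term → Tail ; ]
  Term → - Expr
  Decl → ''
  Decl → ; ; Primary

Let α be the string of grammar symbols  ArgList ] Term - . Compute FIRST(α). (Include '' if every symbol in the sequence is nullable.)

Add FIRST(ArgList)\{''} = { ; }; ArgList is nullable, continue.
] is a terminal; add {]} and stop.

{ ;, ] }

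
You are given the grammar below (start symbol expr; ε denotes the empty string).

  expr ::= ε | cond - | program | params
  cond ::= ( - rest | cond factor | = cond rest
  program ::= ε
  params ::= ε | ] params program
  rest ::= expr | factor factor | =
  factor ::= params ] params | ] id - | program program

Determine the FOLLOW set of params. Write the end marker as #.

In expr ::= params: params is at the end, add FOLLOW(expr) = { #, (, -, =, ] }.
In params ::= ] params program: add FIRST(program)\{ε} = {  }.
  Since program is nullable, also add FOLLOW(params) = { #, (, -, =, ] }.
In factor ::= params ] params: add FIRST(] params) = { ] }.
In factor ::= params ] params: params is at the end, add FOLLOW(factor) = { (, -, =, ] }.
Union: FOLLOW(params) = { #, (, -, =, ] }.

{ #, (, -, =, ] }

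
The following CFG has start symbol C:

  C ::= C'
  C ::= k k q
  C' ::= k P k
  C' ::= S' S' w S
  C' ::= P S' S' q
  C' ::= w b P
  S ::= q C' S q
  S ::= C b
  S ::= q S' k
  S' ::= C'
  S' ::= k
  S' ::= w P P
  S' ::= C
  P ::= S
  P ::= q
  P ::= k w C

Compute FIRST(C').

C' ::= k P k contributes {k}.
From C' ::= S' S' w S: add FIRST(S') = { k, q, w }.
From C' ::= P S' S' q: add FIRST(P) = { k, q, w }.
C' ::= w b P contributes {w}.
Union: FIRST(C') = { k, q, w }.

{ k, q, w }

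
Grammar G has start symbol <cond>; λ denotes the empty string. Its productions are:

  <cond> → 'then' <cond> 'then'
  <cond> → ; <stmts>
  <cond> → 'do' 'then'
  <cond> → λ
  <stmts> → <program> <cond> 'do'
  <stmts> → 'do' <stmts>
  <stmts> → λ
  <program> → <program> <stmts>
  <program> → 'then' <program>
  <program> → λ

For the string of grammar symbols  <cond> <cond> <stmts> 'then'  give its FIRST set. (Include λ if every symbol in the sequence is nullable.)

{ 'do', 'then', ; }

Add FIRST(<cond>)\{λ} = { 'do', 'then', ; }; <cond> is nullable, continue.
Add FIRST(<cond>)\{λ} = { 'do', 'then', ; }; <cond> is nullable, continue.
Add FIRST(<stmts>)\{λ} = { 'do', 'then', ; }; <stmts> is nullable, continue.
'then' is a terminal; add {'then'} and stop.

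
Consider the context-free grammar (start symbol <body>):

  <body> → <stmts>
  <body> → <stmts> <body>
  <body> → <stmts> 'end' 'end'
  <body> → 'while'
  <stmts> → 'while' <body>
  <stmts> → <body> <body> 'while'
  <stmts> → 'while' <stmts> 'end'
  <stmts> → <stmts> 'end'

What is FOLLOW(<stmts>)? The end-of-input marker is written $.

{ $, 'end', 'while' }

In <body> → <stmts>: <stmts> is at the end, add FOLLOW(<body>) = { $, 'end', 'while' }.
In <body> → <stmts> <body>: add FIRST(<body>) = { 'while' }.
In <body> → <stmts> 'end' 'end': add FIRST('end' 'end') = { 'end' }.
In <stmts> → 'while' <stmts> 'end': add FIRST('end') = { 'end' }.
In <stmts> → <stmts> 'end': add FIRST('end') = { 'end' }.
Union: FOLLOW(<stmts>) = { $, 'end', 'while' }.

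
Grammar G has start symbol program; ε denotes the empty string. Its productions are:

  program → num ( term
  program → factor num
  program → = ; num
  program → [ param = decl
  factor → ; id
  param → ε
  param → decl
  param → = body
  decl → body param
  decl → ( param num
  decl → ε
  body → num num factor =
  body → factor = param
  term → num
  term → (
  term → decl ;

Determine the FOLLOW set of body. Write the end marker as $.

In param → = body: body is at the end, add FOLLOW(param) = { $, (, ;, =, num }.
In decl → body param: add FIRST(param)\{ε} = { (, ;, =, num }.
  Since param is nullable, also add FOLLOW(decl) = { $, (, ;, =, num }.
Union: FOLLOW(body) = { $, (, ;, =, num }.

{ $, (, ;, =, num }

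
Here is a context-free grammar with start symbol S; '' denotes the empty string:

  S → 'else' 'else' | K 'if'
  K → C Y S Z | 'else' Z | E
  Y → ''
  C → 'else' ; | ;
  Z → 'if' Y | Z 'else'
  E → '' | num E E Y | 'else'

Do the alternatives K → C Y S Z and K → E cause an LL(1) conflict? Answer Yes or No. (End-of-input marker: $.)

FIRST(C Y S Z) = { 'else', ; } and FIRST(E) = { 'else', num, '' }.
Both contain 'else', so the two alternatives are not disjoint — LL(1) conflict.

Yes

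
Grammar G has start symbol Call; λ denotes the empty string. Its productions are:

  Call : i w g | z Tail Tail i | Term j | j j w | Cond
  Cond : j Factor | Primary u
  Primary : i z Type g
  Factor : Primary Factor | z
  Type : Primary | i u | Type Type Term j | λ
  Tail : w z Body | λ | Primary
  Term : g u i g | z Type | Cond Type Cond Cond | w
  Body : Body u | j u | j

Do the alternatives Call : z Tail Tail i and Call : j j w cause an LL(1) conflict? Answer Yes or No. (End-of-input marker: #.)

No

FIRST(z Tail Tail i) = { z } and FIRST(j j w) = { j }.
The FIRST sets are disjoint and neither alternative is nullable — no conflict.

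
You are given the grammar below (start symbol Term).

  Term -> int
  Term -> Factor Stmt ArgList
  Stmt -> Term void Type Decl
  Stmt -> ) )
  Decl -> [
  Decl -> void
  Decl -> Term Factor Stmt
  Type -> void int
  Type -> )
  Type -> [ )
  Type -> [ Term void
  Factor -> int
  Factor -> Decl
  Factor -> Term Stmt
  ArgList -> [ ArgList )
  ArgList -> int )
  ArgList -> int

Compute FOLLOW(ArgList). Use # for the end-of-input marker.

In Term -> Factor Stmt ArgList: ArgList is at the end, add FOLLOW(Term) = { #, ), [, int, void }.
In ArgList -> [ ArgList ): add FIRST()) = { ) }.
Union: FOLLOW(ArgList) = { #, ), [, int, void }.

{ #, ), [, int, void }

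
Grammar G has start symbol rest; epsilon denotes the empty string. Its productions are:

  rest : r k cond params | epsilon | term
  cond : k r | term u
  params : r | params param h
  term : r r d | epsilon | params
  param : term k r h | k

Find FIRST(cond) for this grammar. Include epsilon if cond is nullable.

cond : k r contributes {k}.
From cond : term u: term nullable, take FIRST(term) ∪ {u} = { r, u }.
Union: FIRST(cond) = { k, r, u }.

{ k, r, u }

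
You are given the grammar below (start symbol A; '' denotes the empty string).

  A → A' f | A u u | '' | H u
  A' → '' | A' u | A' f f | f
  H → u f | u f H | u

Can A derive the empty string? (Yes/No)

Yes

A has an ''-production, so A ⇒ ''.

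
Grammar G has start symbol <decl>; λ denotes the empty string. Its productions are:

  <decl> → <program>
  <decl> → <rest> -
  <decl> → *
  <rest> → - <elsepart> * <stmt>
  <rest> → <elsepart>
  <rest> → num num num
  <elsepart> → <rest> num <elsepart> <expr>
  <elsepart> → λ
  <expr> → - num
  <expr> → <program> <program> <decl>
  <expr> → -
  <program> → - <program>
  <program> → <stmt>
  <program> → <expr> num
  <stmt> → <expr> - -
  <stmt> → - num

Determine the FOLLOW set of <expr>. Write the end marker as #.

In <elsepart> → <rest> num <elsepart> <expr>: <expr> is at the end, add FOLLOW(<elsepart>) = { *, -, num }.
In <program> → <expr> num: add FIRST(num) = { num }.
In <stmt> → <expr> - -: add FIRST(- -) = { - }.
Union: FOLLOW(<expr>) = { *, -, num }.

{ *, -, num }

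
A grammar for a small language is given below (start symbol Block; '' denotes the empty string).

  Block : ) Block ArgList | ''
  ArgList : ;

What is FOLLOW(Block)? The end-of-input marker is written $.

Block is the start symbol, so $ ∈ FOLLOW(Block).
In Block : ) Block ArgList: add FIRST(ArgList) = { ; }.
Union: FOLLOW(Block) = { $, ; }.

{ $, ; }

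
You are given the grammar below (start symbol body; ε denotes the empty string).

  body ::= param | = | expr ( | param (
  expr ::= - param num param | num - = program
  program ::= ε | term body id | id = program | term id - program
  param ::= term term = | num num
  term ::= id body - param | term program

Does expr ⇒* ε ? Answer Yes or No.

Nullable nonterminals: program.
No production of expr has an RHS whose symbols are all nullable, so expr is not nullable.

No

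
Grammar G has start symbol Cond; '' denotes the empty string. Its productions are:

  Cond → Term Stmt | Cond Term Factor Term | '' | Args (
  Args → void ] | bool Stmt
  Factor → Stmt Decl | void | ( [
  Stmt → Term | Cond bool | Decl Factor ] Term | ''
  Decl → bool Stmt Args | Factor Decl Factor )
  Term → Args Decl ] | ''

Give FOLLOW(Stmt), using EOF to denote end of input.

In Cond → Term Stmt: Stmt is at the end, add FOLLOW(Cond) = { EOF, (, bool, void }.
In Args → bool Stmt: Stmt is at the end, add FOLLOW(Args) = { EOF, (, ), ], bool, void }.
In Factor → Stmt Decl: add FIRST(Decl) = { (, bool, void }.
In Decl → bool Stmt Args: add FIRST(Args) = { bool, void }.
Union: FOLLOW(Stmt) = { EOF, (, ), ], bool, void }.

{ EOF, (, ), ], bool, void }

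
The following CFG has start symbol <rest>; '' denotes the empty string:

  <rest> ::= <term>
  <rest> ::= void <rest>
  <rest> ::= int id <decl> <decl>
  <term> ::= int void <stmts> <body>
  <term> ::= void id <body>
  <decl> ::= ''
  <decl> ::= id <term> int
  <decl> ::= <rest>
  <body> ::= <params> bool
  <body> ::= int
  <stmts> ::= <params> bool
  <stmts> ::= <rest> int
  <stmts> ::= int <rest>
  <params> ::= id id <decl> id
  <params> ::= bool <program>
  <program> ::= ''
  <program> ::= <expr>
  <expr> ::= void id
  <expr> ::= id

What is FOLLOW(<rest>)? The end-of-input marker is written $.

<rest> is the start symbol, so $ ∈ FOLLOW(<rest>).
In <rest> ::= void <rest>: <rest> is at the end, add FOLLOW(<rest>) = { $, bool, id, int, void }.
In <decl> ::= <rest>: <rest> is at the end, add FOLLOW(<decl>) = { $, bool, id, int, void }.
In <stmts> ::= <rest> int: add FIRST(int) = { int }.
In <stmts> ::= int <rest>: <rest> is at the end, add FOLLOW(<stmts>) = { bool, id, int }.
Union: FOLLOW(<rest>) = { $, bool, id, int, void }.

{ $, bool, id, int, void }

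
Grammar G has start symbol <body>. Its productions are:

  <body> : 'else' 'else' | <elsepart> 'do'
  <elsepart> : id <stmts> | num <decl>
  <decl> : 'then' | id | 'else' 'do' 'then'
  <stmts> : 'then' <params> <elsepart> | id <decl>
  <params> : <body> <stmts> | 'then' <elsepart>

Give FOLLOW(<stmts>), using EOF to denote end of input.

{ 'do', id, num }

In <elsepart> : id <stmts>: <stmts> is at the end, add FOLLOW(<elsepart>) = { 'do', id, num }.
In <params> : <body> <stmts>: <stmts> is at the end, add FOLLOW(<params>) = { id, num }.
Union: FOLLOW(<stmts>) = { 'do', id, num }.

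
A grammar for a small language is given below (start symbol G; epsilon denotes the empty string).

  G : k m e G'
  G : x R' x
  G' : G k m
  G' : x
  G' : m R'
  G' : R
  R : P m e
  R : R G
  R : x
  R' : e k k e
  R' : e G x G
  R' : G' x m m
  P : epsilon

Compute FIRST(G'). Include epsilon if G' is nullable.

{ k, m, x }

From G' : G k m: add FIRST(G) = { k, x }.
G' : x contributes {x}.
G' : m R' contributes {m}.
From G' : R: add FIRST(R) = { m, x }.
Union: FIRST(G') = { k, m, x }.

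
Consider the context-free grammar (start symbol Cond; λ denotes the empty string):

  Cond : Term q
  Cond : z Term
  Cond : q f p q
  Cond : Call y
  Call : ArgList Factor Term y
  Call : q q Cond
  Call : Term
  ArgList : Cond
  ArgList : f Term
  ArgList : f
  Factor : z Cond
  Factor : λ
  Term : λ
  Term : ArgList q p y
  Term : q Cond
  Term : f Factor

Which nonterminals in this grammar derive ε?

{ Call, Factor, Term }

Directly nullable (have an λ-production): Factor, Term.
Call : Term with every symbol nullable, so Call is nullable.
No other nonterminal has a production whose RHS symbols are all nullable.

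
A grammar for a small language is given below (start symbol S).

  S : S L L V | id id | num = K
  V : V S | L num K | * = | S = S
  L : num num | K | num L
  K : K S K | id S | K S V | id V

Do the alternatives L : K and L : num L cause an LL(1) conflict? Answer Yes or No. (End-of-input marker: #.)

FIRST(K) = { id } and FIRST(num L) = { num }.
The FIRST sets are disjoint and neither alternative is nullable — no conflict.

No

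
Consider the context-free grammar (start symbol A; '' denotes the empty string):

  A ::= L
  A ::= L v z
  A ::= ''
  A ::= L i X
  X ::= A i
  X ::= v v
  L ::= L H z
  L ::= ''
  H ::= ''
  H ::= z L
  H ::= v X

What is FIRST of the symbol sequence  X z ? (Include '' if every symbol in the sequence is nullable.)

{ i, v, z }

Add FIRST(X) = { i, v, z }; X is not nullable, stop.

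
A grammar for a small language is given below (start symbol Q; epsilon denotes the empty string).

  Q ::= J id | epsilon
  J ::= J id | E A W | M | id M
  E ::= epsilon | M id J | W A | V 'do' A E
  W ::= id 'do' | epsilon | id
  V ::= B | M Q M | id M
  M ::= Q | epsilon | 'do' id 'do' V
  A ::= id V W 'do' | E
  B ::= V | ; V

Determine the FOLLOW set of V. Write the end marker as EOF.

In E ::= V 'do' A E: add FIRST('do' A E) = { 'do' }.
In M ::= 'do' id 'do' V: V is at the end, add FOLLOW(M) = { 'do', ;, id }.
In A ::= id V W 'do': add FIRST(W 'do') = { 'do', id }.
In B ::= V: V is at the end, add FOLLOW(B) = { 'do', ;, id }.
In B ::= ; V: V is at the end, add FOLLOW(B) = { 'do', ;, id }.
Union: FOLLOW(V) = { 'do', ;, id }.

{ 'do', ;, id }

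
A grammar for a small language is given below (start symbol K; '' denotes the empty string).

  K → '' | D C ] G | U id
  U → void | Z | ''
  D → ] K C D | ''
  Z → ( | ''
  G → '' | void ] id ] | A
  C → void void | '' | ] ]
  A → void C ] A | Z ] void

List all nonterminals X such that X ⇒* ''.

Directly nullable (have an ''-production): K, U, D, Z, G, C.
No other nonterminal has a production whose RHS symbols are all nullable.

{ C, D, G, K, U, Z }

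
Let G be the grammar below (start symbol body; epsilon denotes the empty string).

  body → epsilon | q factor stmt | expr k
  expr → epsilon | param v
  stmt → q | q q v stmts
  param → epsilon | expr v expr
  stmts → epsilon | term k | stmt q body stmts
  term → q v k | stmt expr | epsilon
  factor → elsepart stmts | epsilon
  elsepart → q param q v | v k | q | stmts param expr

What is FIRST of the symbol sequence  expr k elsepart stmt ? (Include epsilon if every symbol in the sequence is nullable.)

{ k, v }

Add FIRST(expr)\{epsilon} = { v }; expr is nullable, continue.
k is a terminal; add {k} and stop.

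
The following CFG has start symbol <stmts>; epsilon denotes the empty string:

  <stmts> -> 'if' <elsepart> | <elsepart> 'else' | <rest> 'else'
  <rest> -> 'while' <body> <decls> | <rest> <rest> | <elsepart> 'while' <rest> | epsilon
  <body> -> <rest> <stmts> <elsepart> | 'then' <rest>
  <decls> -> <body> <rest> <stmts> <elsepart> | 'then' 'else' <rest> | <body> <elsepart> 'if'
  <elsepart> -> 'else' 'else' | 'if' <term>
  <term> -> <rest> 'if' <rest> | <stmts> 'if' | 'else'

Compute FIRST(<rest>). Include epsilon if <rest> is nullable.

{ 'else', 'if', 'while', epsilon }

<rest> -> 'while' <body> <decls> contributes {'while'}.
From <rest> -> <rest> <rest>: <rest>, <rest> nullable, take FIRST(<rest>) ∪ FIRST(<rest>) = { 'else', 'if', 'while' }; also epsilon since the whole RHS is nullable.
From <rest> -> <elsepart> 'while' <rest>: add FIRST(<elsepart>) = { 'else', 'if' }.
<rest> -> epsilon contributes epsilon.
Union: FIRST(<rest>) = { 'else', 'if', 'while', epsilon }.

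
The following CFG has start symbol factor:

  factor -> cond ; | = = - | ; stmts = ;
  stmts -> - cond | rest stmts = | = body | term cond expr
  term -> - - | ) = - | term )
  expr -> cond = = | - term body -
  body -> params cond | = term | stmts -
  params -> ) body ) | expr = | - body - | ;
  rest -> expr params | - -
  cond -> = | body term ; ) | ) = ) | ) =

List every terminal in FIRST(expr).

From expr -> cond = =: add FIRST(cond) = { ), -, ;, = }.
expr -> - term body - contributes {-}.
Union: FIRST(expr) = { ), -, ;, = }.

{ ), -, ;, = }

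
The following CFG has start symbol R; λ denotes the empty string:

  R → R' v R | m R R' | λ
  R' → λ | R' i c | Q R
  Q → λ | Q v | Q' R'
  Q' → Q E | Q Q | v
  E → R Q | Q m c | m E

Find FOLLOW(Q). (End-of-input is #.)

In R' → Q R: add FIRST(R)\{λ} = { i, m, v }.
  Since R is nullable, also add FOLLOW(R') = { #, i, m, v }.
In Q → Q v: add FIRST(v) = { v }.
In Q' → Q E: add FIRST(E)\{λ} = { i, m, v }.
  Since E is nullable, also add FOLLOW(Q') = { #, i, m, v }.
In Q' → Q Q: add FIRST(Q)\{λ} = { i, m, v }.
  Since Q is nullable, also add FOLLOW(Q') = { #, i, m, v }.
In Q' → Q Q: Q is at the end, add FOLLOW(Q') = { #, i, m, v }.
In E → R Q: Q is at the end, add FOLLOW(E) = { #, i, m, v }.
In E → Q m c: add FIRST(m c) = { m }.
Union: FOLLOW(Q) = { #, i, m, v }.

{ #, i, m, v }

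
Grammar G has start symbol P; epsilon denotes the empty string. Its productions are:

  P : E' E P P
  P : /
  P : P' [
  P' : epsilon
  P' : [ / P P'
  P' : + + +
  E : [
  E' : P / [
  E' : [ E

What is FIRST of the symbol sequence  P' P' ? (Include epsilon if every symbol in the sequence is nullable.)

Add FIRST(P')\{epsilon} = { +, [ }; P' is nullable, continue.
Add FIRST(P')\{epsilon} = { +, [ }; P' is nullable, continue.
Every symbol is nullable, so include epsilon.

{ +, [, epsilon }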